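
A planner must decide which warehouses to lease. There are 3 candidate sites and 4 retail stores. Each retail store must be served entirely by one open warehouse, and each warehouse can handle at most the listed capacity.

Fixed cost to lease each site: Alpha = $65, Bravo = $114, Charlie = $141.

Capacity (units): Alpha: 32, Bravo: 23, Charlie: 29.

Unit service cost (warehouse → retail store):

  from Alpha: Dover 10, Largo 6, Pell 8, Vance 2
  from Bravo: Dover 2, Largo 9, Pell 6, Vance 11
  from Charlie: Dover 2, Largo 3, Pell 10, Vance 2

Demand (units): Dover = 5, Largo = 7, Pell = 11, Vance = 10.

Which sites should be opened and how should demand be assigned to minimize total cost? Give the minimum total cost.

Open {Alpha, Bravo}: Dover→Bravo 2·5=10, Largo→Alpha 6·7=42, Pell→Bravo 6·11=66, Vance→Alpha 2·10=20.
Loads: Alpha carries 17/32, Bravo carries 16/23. Service 138; fixed 179; total 317.
Next best feasible plan costs 338.

Minimum total cost: 317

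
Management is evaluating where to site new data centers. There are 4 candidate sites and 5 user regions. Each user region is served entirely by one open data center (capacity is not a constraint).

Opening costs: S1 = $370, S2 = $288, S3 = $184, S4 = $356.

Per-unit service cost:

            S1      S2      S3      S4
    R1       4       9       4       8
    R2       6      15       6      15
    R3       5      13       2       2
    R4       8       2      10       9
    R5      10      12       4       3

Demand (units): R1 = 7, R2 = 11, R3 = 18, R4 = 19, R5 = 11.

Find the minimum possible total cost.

Minimum total cost: 548

For any fixed open set, each user region goes to its cheapest open site; total = fixed + service.
{S3}: R1→S3 4·7=28, R2→S3 6·11=66, R3→S3 2·18=36, R4→S3 10·19=190, R5→S3 4·11=44. Service 364; fixed 184; total 548.
{S2, S3}: R1→S3 4·7=28, R2→S3 6·11=66, R3→S3 2·18=36, R4→S2 2·19=38, R5→S3 4·11=44. Service 212; fixed 472; total 684.
{S1}: R1→S1 4·7=28, R2→S1 6·11=66, R3→S1 5·18=90, R4→S1 8·19=152, R5→S1 10·11=110. Service 446; fixed 370; total 816.
{S1, S2, S3, S4}: service 201 + fixed 1198 = 1399
(All 15 nonempty subsets were checked; S3 only is lowest.)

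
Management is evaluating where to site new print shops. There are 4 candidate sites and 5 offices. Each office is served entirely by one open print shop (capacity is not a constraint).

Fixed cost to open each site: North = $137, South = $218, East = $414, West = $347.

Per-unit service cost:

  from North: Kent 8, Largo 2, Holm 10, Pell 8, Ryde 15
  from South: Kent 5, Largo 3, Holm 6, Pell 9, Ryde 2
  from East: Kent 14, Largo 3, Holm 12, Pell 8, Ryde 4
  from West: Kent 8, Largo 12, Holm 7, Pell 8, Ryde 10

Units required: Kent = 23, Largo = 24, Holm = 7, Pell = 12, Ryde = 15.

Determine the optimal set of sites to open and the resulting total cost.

For any fixed open set, each office goes to its cheapest open site; total = fixed + service.
{South}: Kent→South 5·23=115, Largo→South 3·24=72, Holm→South 6·7=42, Pell→South 9·12=108, Ryde→South 2·15=30. Service 367; fixed 218; total 585.
{North, South}: Kent→South 5·23=115, Largo→North 2·24=48, Holm→South 6·7=42, Pell→North 8·12=96, Ryde→South 2·15=30. Service 331; fixed 355; total 686.
{North}: Kent→North 8·23=184, Largo→North 2·24=48, Holm→North 10·7=70, Pell→North 8·12=96, Ryde→North 15·15=225. Service 623; fixed 137; total 760.
{North, South, East, West}: Kent→South 5·23=115, Largo→North 2·24=48, Holm→South 6·7=42, Pell→North 8·12=96, Ryde→South 2·15=30. Service 331; fixed 1116; total 1447.
No other subset beats 585.

Open South only; minimum total cost 585.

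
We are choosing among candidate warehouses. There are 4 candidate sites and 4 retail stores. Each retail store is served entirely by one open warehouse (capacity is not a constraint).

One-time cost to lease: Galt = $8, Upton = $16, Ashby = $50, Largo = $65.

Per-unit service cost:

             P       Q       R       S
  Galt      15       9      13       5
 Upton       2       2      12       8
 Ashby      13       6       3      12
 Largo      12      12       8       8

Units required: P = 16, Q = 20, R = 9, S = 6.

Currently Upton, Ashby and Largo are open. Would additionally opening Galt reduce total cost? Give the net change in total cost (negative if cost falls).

Current service cost with {Upton, Ashby, Largo}: 147.
Adding Galt: each retail store re-picks its cheapest; new service cost 129, saving 18.
Extra fixed cost: 8. Net change = 8 − 18 = -10.
(Totals: 278 → 268.)

Yes — net change −10 (cost falls by 10).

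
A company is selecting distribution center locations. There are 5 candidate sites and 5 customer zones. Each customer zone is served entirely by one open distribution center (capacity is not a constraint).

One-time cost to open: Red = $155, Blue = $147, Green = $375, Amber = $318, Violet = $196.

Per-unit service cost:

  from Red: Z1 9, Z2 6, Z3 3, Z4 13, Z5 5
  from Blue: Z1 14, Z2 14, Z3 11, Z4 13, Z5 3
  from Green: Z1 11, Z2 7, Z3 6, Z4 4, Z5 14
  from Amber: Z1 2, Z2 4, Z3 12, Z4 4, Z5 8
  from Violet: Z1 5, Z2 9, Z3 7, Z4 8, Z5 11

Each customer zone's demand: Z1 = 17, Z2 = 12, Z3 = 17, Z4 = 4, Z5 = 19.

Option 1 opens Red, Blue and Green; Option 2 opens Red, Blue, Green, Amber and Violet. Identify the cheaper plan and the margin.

Option 1: {Red, Blue, Green}: Z1→Red 9·17=153, Z2→Red 6·12=72, Z3→Red 3·17=51, Z4→Green 4·4=16, Z5→Blue 3·19=57. Service 349; fixed 677; total 1026.
Option 2: {Red, Blue, Green, Amber, Violet}: Z1→Amber 2·17=34, Z2→Amber 4·12=48, Z3→Red 3·17=51, Z4→Green 4·4=16, Z5→Blue 3·19=57. Service 206; fixed 1191; total 1397.
Difference: |1026 − 1397| = 371.

Option 1 is cheaper by 371.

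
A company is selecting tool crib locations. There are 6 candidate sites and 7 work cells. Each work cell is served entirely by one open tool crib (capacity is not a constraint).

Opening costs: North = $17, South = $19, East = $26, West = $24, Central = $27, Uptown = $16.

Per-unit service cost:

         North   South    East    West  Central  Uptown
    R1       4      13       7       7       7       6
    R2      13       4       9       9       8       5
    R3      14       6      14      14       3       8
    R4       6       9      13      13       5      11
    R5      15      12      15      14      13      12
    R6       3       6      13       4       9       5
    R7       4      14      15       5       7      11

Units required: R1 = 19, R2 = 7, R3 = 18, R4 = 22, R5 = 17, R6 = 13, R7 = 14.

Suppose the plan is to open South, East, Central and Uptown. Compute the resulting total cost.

Each work cell is assigned to its cheapest site among the open ones.
{South, East, Central, Uptown}: R1→Uptown 6·19=114, R2→South 4·7=28, R3→Central 3·18=54, R4→Central 5·22=110, R5→South 12·17=204, R6→Uptown 5·13=65, R7→Central 7·14=98. Service 673; fixed 88; total 761.

Total cost: 761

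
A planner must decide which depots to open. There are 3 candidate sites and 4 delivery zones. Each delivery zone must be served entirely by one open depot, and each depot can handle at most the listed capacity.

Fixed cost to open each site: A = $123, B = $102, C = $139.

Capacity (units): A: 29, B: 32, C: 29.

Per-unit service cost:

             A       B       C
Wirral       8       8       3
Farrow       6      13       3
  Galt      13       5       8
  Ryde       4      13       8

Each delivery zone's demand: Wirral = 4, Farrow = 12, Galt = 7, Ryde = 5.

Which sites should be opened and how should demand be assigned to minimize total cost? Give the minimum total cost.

Open {C}: Wirral→C 3·4=12, Farrow→C 3·12=36, Galt→C 8·7=56, Ryde→C 8·5=40.
Loads: C carries 28/29. Service 144; fixed 139; total 283.
Next best feasible plan costs 338.

Minimum total cost: 283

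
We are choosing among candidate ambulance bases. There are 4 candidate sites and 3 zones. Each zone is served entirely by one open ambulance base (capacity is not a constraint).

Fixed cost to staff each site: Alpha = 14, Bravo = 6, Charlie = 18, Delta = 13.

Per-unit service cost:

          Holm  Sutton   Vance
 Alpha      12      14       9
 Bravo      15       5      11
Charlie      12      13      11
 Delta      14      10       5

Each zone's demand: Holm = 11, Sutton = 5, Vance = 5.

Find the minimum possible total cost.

For any fixed open set, each zone goes to its cheapest open site; total = fixed + service.
{Alpha, Bravo, Delta}: Holm→Alpha 12·11=132, Sutton→Bravo 5·5=25, Vance→Delta 5·5=25. Service 182; fixed 33; total 215.
{Bravo, Charlie, Delta}: service 182 + fixed 37 = 219
{Alpha, Bravo}: service 202 + fixed 20 = 222
{Alpha, Bravo, Charlie, Delta}: service 182 + fixed 51 = 233
No other subset beats 215.

Minimum total cost: 215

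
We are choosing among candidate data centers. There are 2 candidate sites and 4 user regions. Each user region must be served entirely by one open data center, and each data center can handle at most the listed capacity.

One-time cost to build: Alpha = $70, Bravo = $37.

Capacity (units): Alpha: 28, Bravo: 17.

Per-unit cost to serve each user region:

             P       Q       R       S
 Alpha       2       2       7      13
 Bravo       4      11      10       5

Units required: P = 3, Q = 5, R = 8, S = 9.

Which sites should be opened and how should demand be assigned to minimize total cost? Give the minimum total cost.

Open {Alpha, Bravo}: P→Alpha 2·3=6, Q→Alpha 2·5=10, R→Alpha 7·8=56, S→Bravo 5·9=45.
Loads: Alpha carries 16/28, Bravo carries 9/17. Service 117; fixed 107; total 224.
Next best feasible plan costs 230.

Minimum total cost: 224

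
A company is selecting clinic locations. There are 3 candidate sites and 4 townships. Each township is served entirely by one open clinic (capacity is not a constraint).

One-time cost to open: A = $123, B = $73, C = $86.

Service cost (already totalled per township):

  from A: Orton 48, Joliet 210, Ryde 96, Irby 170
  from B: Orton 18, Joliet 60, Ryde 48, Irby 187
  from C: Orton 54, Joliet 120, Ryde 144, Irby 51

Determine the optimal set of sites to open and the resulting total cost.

For any fixed open set, each township goes to its cheapest open site; total = fixed + service.
{B, C}: Orton→B 18, Joliet→B 60, Ryde→B 48, Irby→C 51. Service 177; fixed 159; total 336.
{B}: service 313 + fixed 73 = 386
{C}: Orton→C 54, Joliet→C 120, Ryde→C 144, Irby→C 51. Service 369; fixed 86; total 455.
{A, B, C}: Orton→B 18, Joliet→B 60, Ryde→B 48, Irby→C 51. Service 177; fixed 282; total 459.
No other subset beats 336.

Open B and C; minimum total cost 336.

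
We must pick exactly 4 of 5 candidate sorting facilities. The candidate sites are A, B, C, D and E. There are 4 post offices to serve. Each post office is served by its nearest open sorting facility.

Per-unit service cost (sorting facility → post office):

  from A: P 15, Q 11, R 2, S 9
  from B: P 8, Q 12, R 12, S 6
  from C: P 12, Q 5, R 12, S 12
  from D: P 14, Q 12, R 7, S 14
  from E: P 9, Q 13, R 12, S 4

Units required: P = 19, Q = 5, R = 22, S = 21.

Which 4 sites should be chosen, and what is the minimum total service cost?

With exactly 4 open, each post office uses its cheapest among the chosen.
{A, B, C, E}: P→B 8·19=152, Q→C 5·5=25, R→A 2·22=44, S→E 4·21=84. Service cost 305.
{A, C, D, E}: service cost 324
{A, B, D, E}: service cost 335
Among all 5 size-4 choices, {A, B, C, E} is lowest.

Choose A, B, C and E; total service cost 305.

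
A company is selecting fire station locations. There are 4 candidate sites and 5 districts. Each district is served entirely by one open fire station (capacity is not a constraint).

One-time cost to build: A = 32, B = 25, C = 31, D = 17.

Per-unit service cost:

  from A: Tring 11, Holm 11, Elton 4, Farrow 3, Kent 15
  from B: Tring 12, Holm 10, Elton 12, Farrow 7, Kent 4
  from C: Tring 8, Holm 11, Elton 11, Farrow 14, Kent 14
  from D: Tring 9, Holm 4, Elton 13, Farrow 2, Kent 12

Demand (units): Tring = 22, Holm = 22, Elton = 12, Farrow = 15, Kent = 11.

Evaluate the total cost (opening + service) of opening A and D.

Each district is assigned to its cheapest site among the open ones.
{A, D}: Tring→D 9·22=198, Holm→D 4·22=88, Elton→A 4·12=48, Farrow→D 2·15=30, Kent→D 12·11=132. Service 496; fixed 49; total 545.

Total cost: 545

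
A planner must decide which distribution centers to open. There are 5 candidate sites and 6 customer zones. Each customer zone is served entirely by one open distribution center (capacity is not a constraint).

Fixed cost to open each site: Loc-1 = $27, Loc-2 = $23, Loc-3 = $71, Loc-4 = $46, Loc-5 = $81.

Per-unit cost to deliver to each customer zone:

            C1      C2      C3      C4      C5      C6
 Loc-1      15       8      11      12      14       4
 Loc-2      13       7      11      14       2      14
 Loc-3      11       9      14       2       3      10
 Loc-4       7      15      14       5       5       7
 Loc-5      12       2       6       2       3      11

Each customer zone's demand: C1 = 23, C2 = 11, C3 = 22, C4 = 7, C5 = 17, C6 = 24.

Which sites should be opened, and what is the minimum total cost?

For any fixed open set, each customer zone goes to its cheapest open site; total = fixed + service.
{Loc-1, Loc-4, Loc-5}: C1→Loc-4 7·23=161, C2→Loc-5 2·11=22, C3→Loc-5 6·22=132, C4→Loc-5 2·7=14, C5→Loc-5 3·17=51, C6→Loc-1 4·24=96. Service 476; fixed 154; total 630.
{Loc-1, Loc-2, Loc-4, Loc-5}: C1→Loc-4 7·23=161, C2→Loc-5 2·11=22, C3→Loc-5 6·22=132, C4→Loc-5 2·7=14, C5→Loc-2 2·17=34, C6→Loc-1 4·24=96. Service 459; fixed 177; total 636.
{Loc-4, Loc-5}: service 548 + fixed 127 = 675
{Loc-1, Loc-2, Loc-3, Loc-4, Loc-5}: C1→Loc-4 7·23=161, C2→Loc-5 2·11=22, C3→Loc-5 6·22=132, C4→Loc-3 2·7=14, C5→Loc-2 2·17=34, C6→Loc-1 4·24=96. Service 459; fixed 248; total 707.
No other subset beats 630.

Open Loc-1, Loc-4 and Loc-5; minimum total cost 630.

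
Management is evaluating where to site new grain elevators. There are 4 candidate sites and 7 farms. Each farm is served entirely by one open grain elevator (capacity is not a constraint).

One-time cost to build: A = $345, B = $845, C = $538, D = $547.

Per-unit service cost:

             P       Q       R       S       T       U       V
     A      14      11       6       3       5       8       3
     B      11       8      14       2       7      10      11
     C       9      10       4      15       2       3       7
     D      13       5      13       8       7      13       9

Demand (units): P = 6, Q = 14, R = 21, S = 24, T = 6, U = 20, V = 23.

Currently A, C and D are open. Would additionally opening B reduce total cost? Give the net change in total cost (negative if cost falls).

No — net change +821 (cost rises by 821).

Current service cost with {A, C, D}: 421.
Adding B: each farm re-picks its cheapest; new service cost 397, saving 24.
Extra fixed cost: 845. Net change = 845 − 24 = 821.
(Totals: 1851 → 2672.)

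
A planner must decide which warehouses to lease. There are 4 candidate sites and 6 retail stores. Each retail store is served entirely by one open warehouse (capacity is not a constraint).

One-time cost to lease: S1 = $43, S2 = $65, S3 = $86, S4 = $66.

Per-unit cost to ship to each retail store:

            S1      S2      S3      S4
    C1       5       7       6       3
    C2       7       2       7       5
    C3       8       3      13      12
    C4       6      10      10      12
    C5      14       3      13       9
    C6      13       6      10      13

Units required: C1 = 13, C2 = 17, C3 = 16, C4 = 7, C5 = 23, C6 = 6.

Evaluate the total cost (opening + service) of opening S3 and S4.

Total cost: 805

Each retail store is assigned to its cheapest site among the open ones.
{S3, S4}: C1→S4 3·13=39, C2→S4 5·17=85, C3→S4 12·16=192, C4→S3 10·7=70, C5→S4 9·23=207, C6→S3 10·6=60. Service 653; fixed 152; total 805.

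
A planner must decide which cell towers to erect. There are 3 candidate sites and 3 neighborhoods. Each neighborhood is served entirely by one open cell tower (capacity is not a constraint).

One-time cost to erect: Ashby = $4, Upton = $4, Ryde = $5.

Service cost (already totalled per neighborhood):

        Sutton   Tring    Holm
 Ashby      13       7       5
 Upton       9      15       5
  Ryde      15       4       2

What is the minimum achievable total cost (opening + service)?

For any fixed open set, each neighborhood goes to its cheapest open site; total = fixed + service.
{Upton, Ryde}: Sutton→Upton 9, Tring→Ryde 4, Holm→Ryde 2. Service 15; fixed 9; total 24.
{Ryde}: service 21 + fixed 5 = 26
{Ashby, Upton, Ryde}: service 15 + fixed 13 = 28
{Ashby}: Sutton→Ashby 13, Tring→Ashby 7, Holm→Ashby 5. Service 25; fixed 4; total 29.
No other subset beats 24.

Minimum total cost: 24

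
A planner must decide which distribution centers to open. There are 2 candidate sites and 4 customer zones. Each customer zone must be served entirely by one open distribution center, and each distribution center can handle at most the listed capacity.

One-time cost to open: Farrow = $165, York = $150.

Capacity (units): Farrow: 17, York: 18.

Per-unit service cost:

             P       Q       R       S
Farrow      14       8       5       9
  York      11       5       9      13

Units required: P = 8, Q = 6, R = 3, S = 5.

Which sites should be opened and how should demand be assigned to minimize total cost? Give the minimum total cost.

Open {Farrow, York}: P→York 11·8=88, Q→York 5·6=30, R→Farrow 5·3=15, S→Farrow 9·5=45.
Loads: Farrow carries 8/17, York carries 14/18. Service 178; fixed 315; total 493.
Next best feasible plan costs 505.

Minimum total cost: 493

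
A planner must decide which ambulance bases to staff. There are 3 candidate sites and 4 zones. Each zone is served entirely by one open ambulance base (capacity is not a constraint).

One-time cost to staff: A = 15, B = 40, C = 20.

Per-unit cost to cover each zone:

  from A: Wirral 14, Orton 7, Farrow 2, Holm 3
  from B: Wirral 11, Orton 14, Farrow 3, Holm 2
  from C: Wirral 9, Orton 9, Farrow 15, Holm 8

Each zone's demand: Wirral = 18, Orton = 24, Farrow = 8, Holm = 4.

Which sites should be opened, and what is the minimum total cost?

For any fixed open set, each zone goes to its cheapest open site; total = fixed + service.
{A, C}: Wirral→C 9·18=162, Orton→A 7·24=168, Farrow→A 2·8=16, Holm→A 3·4=12. Service 358; fixed 35; total 393.
{A, B, C}: service 354 + fixed 75 = 429
{A, B}: Wirral→B 11·18=198, Orton→A 7·24=168, Farrow→A 2·8=16, Holm→B 2·4=8. Service 390; fixed 55; total 445.
{A}: Wirral→A 14·18=252, Orton→A 7·24=168, Farrow→A 2·8=16, Holm→A 3·4=12. Service 448; fixed 15; total 463.
(All 7 nonempty subsets were checked; A and C is lowest.)

Open A and C; minimum total cost 393.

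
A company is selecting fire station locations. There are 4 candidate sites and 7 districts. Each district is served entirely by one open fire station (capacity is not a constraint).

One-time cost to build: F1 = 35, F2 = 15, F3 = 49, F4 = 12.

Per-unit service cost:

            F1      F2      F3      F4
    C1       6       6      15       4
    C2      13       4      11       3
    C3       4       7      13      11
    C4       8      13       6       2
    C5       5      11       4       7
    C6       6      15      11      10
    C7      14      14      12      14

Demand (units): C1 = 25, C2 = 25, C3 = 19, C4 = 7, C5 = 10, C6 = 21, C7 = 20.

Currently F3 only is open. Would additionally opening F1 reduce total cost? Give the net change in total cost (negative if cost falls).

Yes — net change −466 (cost falls by 466).

Current service cost with {F3}: 1450.
Adding F1: each district re-picks its cheapest; new service cost 949, saving 501.
Extra fixed cost: 35. Net change = 35 − 501 = -466.
(Totals: 1499 → 1033.)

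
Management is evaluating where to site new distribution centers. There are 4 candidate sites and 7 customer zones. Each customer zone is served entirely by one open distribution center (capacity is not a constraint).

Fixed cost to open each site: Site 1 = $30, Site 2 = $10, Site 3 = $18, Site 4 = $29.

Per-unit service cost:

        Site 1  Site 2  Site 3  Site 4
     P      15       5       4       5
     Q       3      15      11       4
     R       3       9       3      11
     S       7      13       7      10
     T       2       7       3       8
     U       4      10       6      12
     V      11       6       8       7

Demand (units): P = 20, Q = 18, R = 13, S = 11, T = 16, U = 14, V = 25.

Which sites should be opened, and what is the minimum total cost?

Open Site 1, Site 2 and Site 3; minimum total cost 546.

For any fixed open set, each customer zone goes to its cheapest open site; total = fixed + service.
{Site 1, Site 2, Site 3}: P→Site 3 4·20=80, Q→Site 1 3·18=54, R→Site 1 3·13=39, S→Site 1 7·11=77, T→Site 1 2·16=32, U→Site 1 4·14=56, V→Site 2 6·25=150. Service 488; fixed 58; total 546.
{Site 1, Site 2}: P→Site 2 5·20=100, Q→Site 1 3·18=54, R→Site 1 3·13=39, S→Site 1 7·11=77, T→Site 1 2·16=32, U→Site 1 4·14=56, V→Site 2 6·25=150. Service 508; fixed 40; total 548.
{Site 1, Site 2, Site 3, Site 4}: service 488 + fixed 87 = 575
{Site 2}: P→Site 2 5·20=100, Q→Site 2 15·18=270, R→Site 2 9·13=117, S→Site 2 13·11=143, T→Site 2 7·16=112, U→Site 2 10·14=140, V→Site 2 6·25=150. Service 1032; fixed 10; total 1042.
No other subset beats 546.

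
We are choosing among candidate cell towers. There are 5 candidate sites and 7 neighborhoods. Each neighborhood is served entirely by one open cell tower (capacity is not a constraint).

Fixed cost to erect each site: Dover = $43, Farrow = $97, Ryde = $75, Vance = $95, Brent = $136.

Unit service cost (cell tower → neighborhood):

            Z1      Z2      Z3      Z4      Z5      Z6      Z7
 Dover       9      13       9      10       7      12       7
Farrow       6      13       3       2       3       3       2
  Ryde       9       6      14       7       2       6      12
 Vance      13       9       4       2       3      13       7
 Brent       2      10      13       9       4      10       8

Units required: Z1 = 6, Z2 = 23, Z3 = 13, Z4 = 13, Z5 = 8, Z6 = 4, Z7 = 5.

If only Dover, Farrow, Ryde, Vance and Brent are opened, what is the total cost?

Total cost: 699

Each neighborhood is assigned to its cheapest site among the open ones.
{Dover, Farrow, Ryde, Vance, Brent}: Z1→Brent 2·6=12, Z2→Ryde 6·23=138, Z3→Farrow 3·13=39, Z4→Farrow 2·13=26, Z5→Ryde 2·8=16, Z6→Farrow 3·4=12, Z7→Farrow 2·5=10. Service 253; fixed 446; total 699.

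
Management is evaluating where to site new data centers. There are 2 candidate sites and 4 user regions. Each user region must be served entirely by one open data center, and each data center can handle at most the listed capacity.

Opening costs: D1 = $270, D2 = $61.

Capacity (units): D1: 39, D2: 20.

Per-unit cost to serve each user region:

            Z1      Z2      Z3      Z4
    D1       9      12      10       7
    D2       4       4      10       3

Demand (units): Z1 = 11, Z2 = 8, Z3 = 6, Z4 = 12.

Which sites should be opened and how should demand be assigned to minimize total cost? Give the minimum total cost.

Minimum total cost: 551

Open {D1, D2}: Z1→D2 4·11=44, Z2→D2 4·8=32, Z3→D1 10·6=60, Z4→D1 7·12=84.
Loads: D1 carries 18/39, D2 carries 19/20. Service 220; fixed 331; total 551.
Next best feasible plan costs 558.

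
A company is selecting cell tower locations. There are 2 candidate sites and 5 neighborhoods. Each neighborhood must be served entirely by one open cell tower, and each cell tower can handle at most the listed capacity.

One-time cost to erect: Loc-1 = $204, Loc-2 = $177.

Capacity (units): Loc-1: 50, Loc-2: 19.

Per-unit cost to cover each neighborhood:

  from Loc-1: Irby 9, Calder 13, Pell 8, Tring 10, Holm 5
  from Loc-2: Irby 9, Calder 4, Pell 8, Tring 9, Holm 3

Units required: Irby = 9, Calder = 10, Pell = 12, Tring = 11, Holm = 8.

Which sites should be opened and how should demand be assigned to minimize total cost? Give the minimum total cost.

Minimum total cost: 661

Open {Loc-1}: Irby→Loc-1 9·9=81, Calder→Loc-1 13·10=130, Pell→Loc-1 8·12=96, Tring→Loc-1 10·11=110, Holm→Loc-1 5·8=40.
Loads: Loc-1 carries 50/50. Service 457; fixed 204; total 661.
Next best feasible plan costs 732.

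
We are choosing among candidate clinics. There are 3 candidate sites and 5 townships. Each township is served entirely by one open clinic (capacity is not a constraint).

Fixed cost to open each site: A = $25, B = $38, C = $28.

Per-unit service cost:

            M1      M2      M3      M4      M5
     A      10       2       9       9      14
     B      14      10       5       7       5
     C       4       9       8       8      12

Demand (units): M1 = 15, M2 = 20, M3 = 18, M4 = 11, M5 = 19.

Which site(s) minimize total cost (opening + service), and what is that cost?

For any fixed open set, each township goes to its cheapest open site; total = fixed + service.
{A, B, C}: M1→C 4·15=60, M2→A 2·20=40, M3→B 5·18=90, M4→B 7·11=77, M5→B 5·19=95. Service 362; fixed 91; total 453.
{A, B}: M1→A 10·15=150, M2→A 2·20=40, M3→B 5·18=90, M4→B 7·11=77, M5→B 5·19=95. Service 452; fixed 63; total 515.
{B, C}: M1→C 4·15=60, M2→C 9·20=180, M3→B 5·18=90, M4→B 7·11=77, M5→B 5·19=95. Service 502; fixed 66; total 568.
{A}: service 717 + fixed 25 = 742
No other subset beats 453.

Open A, B and C; minimum total cost 453.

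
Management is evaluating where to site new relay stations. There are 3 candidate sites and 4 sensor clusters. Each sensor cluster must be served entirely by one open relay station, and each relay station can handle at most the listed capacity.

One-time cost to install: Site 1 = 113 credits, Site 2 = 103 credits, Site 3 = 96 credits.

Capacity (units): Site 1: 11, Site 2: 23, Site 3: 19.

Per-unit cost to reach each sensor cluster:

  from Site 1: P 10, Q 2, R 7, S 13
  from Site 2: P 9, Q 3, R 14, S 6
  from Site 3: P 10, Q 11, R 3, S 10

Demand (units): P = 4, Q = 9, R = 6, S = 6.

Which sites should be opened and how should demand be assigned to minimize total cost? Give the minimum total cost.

Minimum total cost: 316

Open {Site 2, Site 3}: P→Site 2 9·4=36, Q→Site 2 3·9=27, R→Site 3 3·6=18, S→Site 2 6·6=36.
Loads: Site 2 carries 19/23, Site 3 carries 6/19. Service 117; fixed 199; total 316.
Next best feasible plan costs 320.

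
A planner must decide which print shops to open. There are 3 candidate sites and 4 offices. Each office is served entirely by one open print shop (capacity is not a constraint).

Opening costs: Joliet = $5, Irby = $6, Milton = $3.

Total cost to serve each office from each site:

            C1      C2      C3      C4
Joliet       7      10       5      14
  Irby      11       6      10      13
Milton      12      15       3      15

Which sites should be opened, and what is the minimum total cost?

For any fixed open set, each office goes to its cheapest open site; total = fixed + service.
{Joliet}: C1→Joliet 7, C2→Joliet 10, C3→Joliet 5, C4→Joliet 14. Service 36; fixed 5; total 41.
{Joliet, Irby}: service 31 + fixed 11 = 42
{Joliet, Milton}: service 34 + fixed 8 = 42
{Joliet, Irby, Milton}: service 29 + fixed 14 = 43
No other subset beats 41.

Open Joliet only; minimum total cost 41.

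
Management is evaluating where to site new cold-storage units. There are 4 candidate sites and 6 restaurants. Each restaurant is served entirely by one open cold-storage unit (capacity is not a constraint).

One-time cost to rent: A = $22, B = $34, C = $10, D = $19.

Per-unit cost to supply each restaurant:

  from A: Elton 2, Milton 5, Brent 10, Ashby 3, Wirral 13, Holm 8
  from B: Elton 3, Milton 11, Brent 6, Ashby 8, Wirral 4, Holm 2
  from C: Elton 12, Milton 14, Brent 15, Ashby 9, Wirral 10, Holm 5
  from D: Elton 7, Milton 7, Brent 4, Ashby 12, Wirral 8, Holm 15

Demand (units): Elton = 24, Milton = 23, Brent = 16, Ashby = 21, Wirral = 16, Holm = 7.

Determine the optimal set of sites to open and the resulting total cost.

For any fixed open set, each restaurant goes to its cheapest open site; total = fixed + service.
{A, B, D}: Elton→A 2·24=48, Milton→A 5·23=115, Brent→D 4·16=64, Ashby→A 3·21=63, Wirral→B 4·16=64, Holm→B 2·7=14. Service 368; fixed 75; total 443.
{A, B, C, D}: service 368 + fixed 85 = 453
{A, B}: Elton→A 2·24=48, Milton→A 5·23=115, Brent→B 6·16=96, Ashby→A 3·21=63, Wirral→B 4·16=64, Holm→B 2·7=14. Service 400; fixed 56; total 456.
{C}: service 1234 + fixed 10 = 1244
No other subset beats 443.

Open A, B and D; minimum total cost 443.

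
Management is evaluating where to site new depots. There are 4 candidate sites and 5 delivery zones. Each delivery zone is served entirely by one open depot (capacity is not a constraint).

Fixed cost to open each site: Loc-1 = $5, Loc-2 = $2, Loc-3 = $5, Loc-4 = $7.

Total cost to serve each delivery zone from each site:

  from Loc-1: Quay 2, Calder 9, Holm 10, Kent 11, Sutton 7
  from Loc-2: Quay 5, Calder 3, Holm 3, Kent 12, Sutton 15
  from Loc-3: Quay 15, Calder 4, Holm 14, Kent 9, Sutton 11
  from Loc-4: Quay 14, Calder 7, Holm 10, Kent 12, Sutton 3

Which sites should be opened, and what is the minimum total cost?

Open Loc-1 and Loc-2; minimum total cost 33.

For any fixed open set, each delivery zone goes to its cheapest open site; total = fixed + service.
{Loc-1, Loc-2}: Quay→Loc-1 2, Calder→Loc-2 3, Holm→Loc-2 3, Kent→Loc-1 11, Sutton→Loc-1 7. Service 26; fixed 7; total 33.
{Loc-2, Loc-4}: service 26 + fixed 9 = 35
{Loc-1, Loc-2, Loc-3}: Quay→Loc-1 2, Calder→Loc-2 3, Holm→Loc-2 3, Kent→Loc-3 9, Sutton→Loc-1 7. Service 24; fixed 12; total 36.
{Loc-1, Loc-2, Loc-3, Loc-4}: service 20 + fixed 19 = 39
No other subset beats 33.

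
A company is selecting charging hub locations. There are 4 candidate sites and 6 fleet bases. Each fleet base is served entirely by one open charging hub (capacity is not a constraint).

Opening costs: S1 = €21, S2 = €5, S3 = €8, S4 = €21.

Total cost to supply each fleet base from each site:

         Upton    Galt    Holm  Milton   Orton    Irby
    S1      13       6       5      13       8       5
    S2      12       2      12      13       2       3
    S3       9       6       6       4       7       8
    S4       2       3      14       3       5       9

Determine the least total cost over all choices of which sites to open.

Minimum total cost: 39

For any fixed open set, each fleet base goes to its cheapest open site; total = fixed + service.
{S2, S3}: Upton→S3 9, Galt→S2 2, Holm→S3 6, Milton→S3 4, Orton→S2 2, Irby→S2 3. Service 26; fixed 13; total 39.
{S3}: Upton→S3 9, Galt→S3 6, Holm→S3 6, Milton→S3 4, Orton→S3 7, Irby→S3 8. Service 40; fixed 8; total 48.
{S2}: service 44 + fixed 5 = 49
{S1, S2, S3, S4}: service 17 + fixed 55 = 72
(All 15 nonempty subsets were checked; S2 and S3 is lowest.)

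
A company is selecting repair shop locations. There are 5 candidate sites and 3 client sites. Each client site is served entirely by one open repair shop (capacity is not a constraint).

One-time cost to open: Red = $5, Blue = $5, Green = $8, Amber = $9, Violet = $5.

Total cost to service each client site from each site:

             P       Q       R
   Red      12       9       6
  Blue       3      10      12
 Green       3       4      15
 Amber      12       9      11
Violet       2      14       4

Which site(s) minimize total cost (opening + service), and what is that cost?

For any fixed open set, each client site goes to its cheapest open site; total = fixed + service.
{Green, Violet}: P→Violet 2, Q→Green 4, R→Violet 4. Service 10; fixed 13; total 23.
{Red, Violet}: service 15 + fixed 10 = 25
{Violet}: P→Violet 2, Q→Violet 14, R→Violet 4. Service 20; fixed 5; total 25.
{Red, Blue, Green, Amber, Violet}: service 10 + fixed 32 = 42
No other subset beats 23.

Open Green and Violet; minimum total cost 23.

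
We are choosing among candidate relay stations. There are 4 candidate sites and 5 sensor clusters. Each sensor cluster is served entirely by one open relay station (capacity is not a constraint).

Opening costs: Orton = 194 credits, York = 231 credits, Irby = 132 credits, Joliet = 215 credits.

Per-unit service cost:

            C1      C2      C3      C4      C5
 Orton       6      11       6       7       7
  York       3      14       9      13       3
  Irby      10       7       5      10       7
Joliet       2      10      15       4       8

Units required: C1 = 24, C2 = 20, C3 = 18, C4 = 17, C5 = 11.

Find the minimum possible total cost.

Minimum total cost: 770

For any fixed open set, each sensor cluster goes to its cheapest open site; total = fixed + service.
{Irby, Joliet}: C1→Joliet 2·24=48, C2→Irby 7·20=140, C3→Irby 5·18=90, C4→Joliet 4·17=68, C5→Irby 7·11=77. Service 423; fixed 347; total 770.
{Irby}: service 717 + fixed 132 = 849
{Orton}: service 668 + fixed 194 = 862
{Orton, York, Irby, Joliet}: service 379 + fixed 772 = 1151
(All 15 nonempty subsets were checked; Irby and Joliet is lowest.)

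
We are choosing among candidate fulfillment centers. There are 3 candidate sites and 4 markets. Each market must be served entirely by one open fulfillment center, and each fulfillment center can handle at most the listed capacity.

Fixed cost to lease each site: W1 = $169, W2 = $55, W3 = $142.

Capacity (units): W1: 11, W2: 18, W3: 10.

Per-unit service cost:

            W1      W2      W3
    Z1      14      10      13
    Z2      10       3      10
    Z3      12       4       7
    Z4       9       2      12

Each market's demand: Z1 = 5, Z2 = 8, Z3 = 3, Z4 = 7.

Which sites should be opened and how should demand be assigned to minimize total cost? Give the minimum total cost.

Open {W2, W3}: Z1→W3 13·5=65, Z2→W2 3·8=24, Z3→W2 4·3=12, Z4→W2 2·7=14.
Loads: W2 carries 18/18, W3 carries 5/10. Service 115; fixed 197; total 312.
Next best feasible plan costs 321.

Minimum total cost: 312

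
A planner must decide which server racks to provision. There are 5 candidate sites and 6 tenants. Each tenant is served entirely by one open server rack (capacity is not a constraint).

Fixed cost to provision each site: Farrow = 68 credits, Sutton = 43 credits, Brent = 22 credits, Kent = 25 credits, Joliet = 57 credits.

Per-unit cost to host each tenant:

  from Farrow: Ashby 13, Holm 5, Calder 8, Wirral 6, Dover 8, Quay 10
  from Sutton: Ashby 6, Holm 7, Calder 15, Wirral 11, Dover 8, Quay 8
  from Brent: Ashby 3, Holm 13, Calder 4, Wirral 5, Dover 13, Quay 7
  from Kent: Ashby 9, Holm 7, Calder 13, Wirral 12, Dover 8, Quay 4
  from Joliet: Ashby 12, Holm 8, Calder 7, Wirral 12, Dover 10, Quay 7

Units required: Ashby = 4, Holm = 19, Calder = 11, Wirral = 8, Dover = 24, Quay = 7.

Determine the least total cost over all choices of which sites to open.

Minimum total cost: 496

For any fixed open set, each tenant goes to its cheapest open site; total = fixed + service.
{Brent, Kent}: Ashby→Brent 3·4=12, Holm→Kent 7·19=133, Calder→Brent 4·11=44, Wirral→Brent 5·8=40, Dover→Kent 8·24=192, Quay→Kent 4·7=28. Service 449; fixed 47; total 496.
{Farrow, Brent}: Ashby→Brent 3·4=12, Holm→Farrow 5·19=95, Calder→Brent 4·11=44, Wirral→Brent 5·8=40, Dover→Farrow 8·24=192, Quay→Brent 7·7=49. Service 432; fixed 90; total 522.
{Farrow, Brent, Kent}: Ashby→Brent 3·4=12, Holm→Farrow 5·19=95, Calder→Brent 4·11=44, Wirral→Brent 5·8=40, Dover→Farrow 8·24=192, Quay→Kent 4·7=28. Service 411; fixed 115; total 526.
{Farrow, Sutton, Brent, Kent, Joliet}: service 411 + fixed 215 = 626
No other subset beats 496.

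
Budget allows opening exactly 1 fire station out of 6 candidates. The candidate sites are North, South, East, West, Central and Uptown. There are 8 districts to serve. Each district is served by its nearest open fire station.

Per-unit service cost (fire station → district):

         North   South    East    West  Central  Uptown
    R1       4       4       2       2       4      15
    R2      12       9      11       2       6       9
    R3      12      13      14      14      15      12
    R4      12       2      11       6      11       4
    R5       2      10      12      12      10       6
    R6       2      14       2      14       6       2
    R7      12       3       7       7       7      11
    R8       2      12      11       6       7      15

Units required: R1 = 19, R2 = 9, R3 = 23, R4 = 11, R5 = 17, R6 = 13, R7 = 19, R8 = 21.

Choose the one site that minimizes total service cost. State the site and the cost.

With exactly 1 open, each district uses its cheapest among the chosen.
{North}: R1→North 4·19=76, R2→North 12·9=108, R3→North 12·23=276, R4→North 12·11=132, R5→North 2·17=34, R6→North 2·13=26, R7→North 12·19=228, R8→North 2·21=42. Service cost 922.
{West}: service cost 1089
{Central}: service cost 1124
Among all 6 size-1 choices, {North} is lowest.

Choose North only; total service cost 922.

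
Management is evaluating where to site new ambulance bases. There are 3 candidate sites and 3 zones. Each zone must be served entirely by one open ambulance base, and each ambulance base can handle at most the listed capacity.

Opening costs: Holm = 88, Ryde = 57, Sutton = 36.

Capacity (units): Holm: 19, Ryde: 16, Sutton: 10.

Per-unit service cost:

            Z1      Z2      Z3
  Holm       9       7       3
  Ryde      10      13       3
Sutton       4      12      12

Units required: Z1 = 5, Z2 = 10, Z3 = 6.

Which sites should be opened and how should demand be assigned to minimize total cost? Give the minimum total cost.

Open {Holm, Sutton}: Z1→Sutton 4·5=20, Z2→Holm 7·10=70, Z3→Holm 3·6=18.
Loads: Holm carries 16/19, Sutton carries 5/10. Service 108; fixed 124; total 232.
Next best feasible plan costs 261.

Minimum total cost: 232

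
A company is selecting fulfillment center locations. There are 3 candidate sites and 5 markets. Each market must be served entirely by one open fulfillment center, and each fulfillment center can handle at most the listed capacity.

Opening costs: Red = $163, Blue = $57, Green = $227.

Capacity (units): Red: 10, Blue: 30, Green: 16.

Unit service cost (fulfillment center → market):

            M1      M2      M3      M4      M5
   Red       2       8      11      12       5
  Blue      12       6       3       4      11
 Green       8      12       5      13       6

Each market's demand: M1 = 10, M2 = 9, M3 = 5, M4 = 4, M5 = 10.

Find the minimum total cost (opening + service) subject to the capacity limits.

Minimum total cost: 435

Open {Red, Blue}: M1→Red 2·10=20, M2→Blue 6·9=54, M3→Blue 3·5=15, M4→Blue 4·4=16, M5→Blue 11·10=110.
Loads: Red carries 10/10, Blue carries 28/30. Service 215; fixed 220; total 435.
Next best feasible plan costs 475.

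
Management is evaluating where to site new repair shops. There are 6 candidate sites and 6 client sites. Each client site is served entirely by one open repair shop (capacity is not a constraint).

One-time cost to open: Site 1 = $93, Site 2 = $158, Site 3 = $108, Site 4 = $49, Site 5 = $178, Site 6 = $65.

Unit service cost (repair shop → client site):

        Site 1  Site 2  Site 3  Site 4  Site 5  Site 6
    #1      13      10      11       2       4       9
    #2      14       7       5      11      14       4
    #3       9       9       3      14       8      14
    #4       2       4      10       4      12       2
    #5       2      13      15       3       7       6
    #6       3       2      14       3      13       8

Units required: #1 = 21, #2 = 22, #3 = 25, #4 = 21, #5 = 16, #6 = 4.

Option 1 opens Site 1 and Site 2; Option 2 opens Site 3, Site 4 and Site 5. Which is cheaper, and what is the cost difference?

Option 1: {Site 1, Site 2}: #1→Site 2 10·21=210, #2→Site 2 7·22=154, #3→Site 1 9·25=225, #4→Site 1 2·21=42, #5→Site 1 2·16=32, #6→Site 2 2·4=8. Service 671; fixed 251; total 922.
Option 2: {Site 3, Site 4, Site 5}: #1→Site 4 2·21=42, #2→Site 3 5·22=110, #3→Site 3 3·25=75, #4→Site 4 4·21=84, #5→Site 4 3·16=48, #6→Site 4 3·4=12. Service 371; fixed 335; total 706.
Difference: |922 − 706| = 216.

Option 2 is cheaper by 216.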